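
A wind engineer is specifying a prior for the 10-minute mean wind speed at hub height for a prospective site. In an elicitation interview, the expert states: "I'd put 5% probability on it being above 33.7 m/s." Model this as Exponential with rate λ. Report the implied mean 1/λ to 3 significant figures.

P(T > 33.7) = e^(−λ·33.7) = 0.05, so λ = −ln(0.05)/33.7 = 0.0889.
Mean = 1/λ = 11.2 m/s.

mean ≈ 11.2 m/s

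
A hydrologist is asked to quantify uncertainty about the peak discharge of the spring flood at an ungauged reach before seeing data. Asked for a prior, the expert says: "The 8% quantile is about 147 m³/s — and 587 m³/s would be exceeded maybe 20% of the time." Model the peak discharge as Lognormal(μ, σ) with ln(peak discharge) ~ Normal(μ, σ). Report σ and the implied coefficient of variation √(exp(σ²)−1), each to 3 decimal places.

σ ≈ 0.616, CV ≈ 0.680

If T ~ Lognormal(μ,σ) then ln T ~ Normal(μ,σ), so the p-quantile of ln T is μ + z_p·σ.
ln(147) = 4.99 and ln(587) = 6.375; z_{0.08} = -1.405, z_{0.8} = 0.8416.
σ = (6.375 − 4.99)/(0.8416 − (-1.405)) = 0.616.
μ = 4.99 − (-1.405)·0.616 = 5.856.
CV = √(exp(σ²)−1) = √(exp(0.3798)−1) = 0.680.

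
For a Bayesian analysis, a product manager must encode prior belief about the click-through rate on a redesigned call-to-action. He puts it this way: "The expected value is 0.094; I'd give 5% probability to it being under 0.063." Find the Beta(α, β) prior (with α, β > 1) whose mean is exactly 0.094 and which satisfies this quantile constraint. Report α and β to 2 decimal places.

With mean 0.094 fixed, write α = 0.094s, β = 0.906s where s = α+β.
Need P(θ < 0.063) = 0.05 under Beta(0.094s, 0.906s). Normal approximation: (q−m)/√(m(1−m)/s) ≈ z_{0.05} = -1.64, so s ≈ 0.094·0.906·(-1.64)²/(0.063−0.094)² = 239.8.
At s = 239.8: P(θ<0.063) ≈ 0.037. Adjusting to match 0.05 gives s ≈ 205.77.
So α = 0.094·205.77 ≈ 19.34, β = 0.906·205.77 ≈ 186.42.

α ≈ 19.34, β ≈ 186.42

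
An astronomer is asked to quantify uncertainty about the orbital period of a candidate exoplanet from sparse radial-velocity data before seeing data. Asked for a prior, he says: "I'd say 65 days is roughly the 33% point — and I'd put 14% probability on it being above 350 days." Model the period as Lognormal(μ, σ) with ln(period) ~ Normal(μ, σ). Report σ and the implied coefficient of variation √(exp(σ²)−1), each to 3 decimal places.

σ ≈ 1.107, CV ≈ 1.552

If T ~ Lognormal(μ,σ) then ln T ~ Normal(μ,σ), so the p-quantile of ln T is μ + z_p·σ.
ln(65) = 4.174 and ln(350) = 5.858; z_{0.33} = -0.4399, z_{0.86} = 1.08.
σ = (5.858 − 4.174)/(1.08 − (-0.4399)) = 1.107.
μ = 4.174 − (-0.4399)·1.107 = 4.662.
CV = √(exp(σ²)−1) = √(exp(1.2264)−1) = 1.552.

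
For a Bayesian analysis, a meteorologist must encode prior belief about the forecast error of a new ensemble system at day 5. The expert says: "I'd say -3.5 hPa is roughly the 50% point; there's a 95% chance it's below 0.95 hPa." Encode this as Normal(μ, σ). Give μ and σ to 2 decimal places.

μ = -3.50, σ = 2.71

The p-quantile of Normal(μ,σ) is μ + z_p·σ, with z_{0.5} = 0 and z_{0.95} = 1.645.
Eliminate σ: μ = (z₂·x₁ − z₁·x₂)/(z₂ − z₁) = (1.645·-3.5 − (0)·0.95)/1.645 = -3.50.
Then σ = (x₂ − x₁)/(z₂ − z₁) = (0.95 − -3.5)/1.645 = 2.71.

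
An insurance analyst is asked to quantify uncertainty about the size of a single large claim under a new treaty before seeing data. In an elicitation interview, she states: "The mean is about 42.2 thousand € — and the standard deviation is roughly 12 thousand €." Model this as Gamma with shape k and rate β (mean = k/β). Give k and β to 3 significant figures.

For Gamma(k, rate β): mean = k/β, variance = k/β², so CV = 1/√k.
CV = SD/mean = 12/42.2 = 0.2844, hence k = 1/CV² = 12.4.
Then β = k/mean = 12.4/42.2 = 0.293.

k ≈ 12.4, β ≈ 0.293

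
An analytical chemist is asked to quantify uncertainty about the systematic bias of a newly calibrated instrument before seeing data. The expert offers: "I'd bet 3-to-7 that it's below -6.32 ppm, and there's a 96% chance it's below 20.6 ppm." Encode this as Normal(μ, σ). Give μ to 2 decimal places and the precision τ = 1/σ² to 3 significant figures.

μ = -0.12, τ = 0.00714

For Normal(μ,σ), the p-quantile is μ + z_p·σ. Here z_{0.3} = -0.5244, z_{0.96} = 1.751.
So -6.32 = μ − 0.5244σ and 20.6 = μ + 1.751σ.
Subtracting: σ = (20.6 − -6.32)/(1.751 − (-0.5244)) = 11.83.
Then μ = -6.32 − (-0.5244)·11.83 = -0.12.
Precision τ = 1/σ² = 1/11.83² = 0.00714.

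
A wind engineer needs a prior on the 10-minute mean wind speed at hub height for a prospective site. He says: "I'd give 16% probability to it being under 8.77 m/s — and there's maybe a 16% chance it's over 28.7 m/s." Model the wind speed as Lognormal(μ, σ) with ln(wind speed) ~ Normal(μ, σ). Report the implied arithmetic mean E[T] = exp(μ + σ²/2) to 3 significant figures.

If T ~ Lognormal(μ,σ) then ln T ~ Normal(μ,σ), so the p-quantile of ln T is μ + z_p·σ.
ln(8.77) = 2.171 and ln(28.7) = 3.357; z_{0.16} = -0.9945, z_{0.84} = 0.9945.
σ = (3.357 − 2.171)/(0.9945 − (-0.9945)) = 0.596.
μ = 2.171 − (-0.9945)·0.596 = 2.764.
E[T] = exp(μ + σ²/2) = exp(2.764 + 0.1777) = 18.9 m/s.

E[T] ≈ 18.9 m/s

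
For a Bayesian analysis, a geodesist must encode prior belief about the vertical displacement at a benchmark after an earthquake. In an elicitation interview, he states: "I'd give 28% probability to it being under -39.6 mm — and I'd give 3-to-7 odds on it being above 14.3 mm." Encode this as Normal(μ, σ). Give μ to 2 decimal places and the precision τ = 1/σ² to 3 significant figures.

For Normal(μ,σ), the p-quantile is μ + z_p·σ. Here z_{0.28} = -0.5828, z_{0.7} = 0.5244.
So -39.6 = μ − 0.5828σ and 14.3 = μ + 0.5244σ.
Subtracting: σ = (14.3 − -39.6)/(0.5244 − (-0.5828)) = 48.68.
Then μ = -39.6 − (-0.5828)·48.68 = -11.23.
Precision τ = 1/σ² = 1/48.68² = 0.000422.

μ = -11.23, τ = 0.000422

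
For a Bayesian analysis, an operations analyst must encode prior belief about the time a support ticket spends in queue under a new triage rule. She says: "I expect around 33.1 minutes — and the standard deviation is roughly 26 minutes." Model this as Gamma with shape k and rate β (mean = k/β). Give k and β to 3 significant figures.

For Gamma(k, rate β): mean = k/β, variance = k/β², so CV = 1/√k.
CV = SD/mean = 26/33.1 = 0.7855, hence k = 1/CV² = 1.62.
Then β = k/mean = 1.62/33.1 = 0.049.

k ≈ 1.62, β ≈ 0.049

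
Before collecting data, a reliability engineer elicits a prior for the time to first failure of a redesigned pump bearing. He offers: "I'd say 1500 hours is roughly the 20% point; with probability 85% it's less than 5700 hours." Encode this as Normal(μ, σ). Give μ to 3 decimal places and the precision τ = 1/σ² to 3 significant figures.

For Normal(μ,σ), the p-quantile is μ + z_p·σ. Here z_{0.2} = -0.8416, z_{0.85} = 1.036.
So 1500 = μ − 0.8416σ and 5700 = μ + 1.036σ.
Subtracting: σ = (5700 − 1500)/(1.036 − (-0.8416)) = 2236.357.
Then μ = 1500 − (-0.8416)·2236.357 = 3382.165.
Precision τ = 1/σ² = 1/2236² = 2e-07.

μ = 3382.165, τ = 2e-07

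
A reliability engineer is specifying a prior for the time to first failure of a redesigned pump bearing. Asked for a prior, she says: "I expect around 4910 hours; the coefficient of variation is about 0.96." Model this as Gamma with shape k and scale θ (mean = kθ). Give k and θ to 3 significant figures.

For Gamma(k, scale θ): mean = kθ, variance = kθ², so CV = 1/√k.
CV = 0.96, hence k = 1/CV² = 1.09.
Then θ = mean/k = 4910/1.09 = 4530.

k ≈ 1.09, θ ≈ 4530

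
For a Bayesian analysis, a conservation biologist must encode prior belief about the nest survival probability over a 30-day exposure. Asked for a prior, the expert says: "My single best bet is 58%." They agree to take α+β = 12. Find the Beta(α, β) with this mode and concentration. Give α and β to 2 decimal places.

α = 6.80, β = 5.20

For α,β > 1 the Beta mode is (α−1)/(α+β−2). With α+β = 12, the mode is (α−1)/10.
Set (α−1)/10 = 0.58 → α = 1 + 0.58·10 = 6.80.
β = 12 − α = 5.20.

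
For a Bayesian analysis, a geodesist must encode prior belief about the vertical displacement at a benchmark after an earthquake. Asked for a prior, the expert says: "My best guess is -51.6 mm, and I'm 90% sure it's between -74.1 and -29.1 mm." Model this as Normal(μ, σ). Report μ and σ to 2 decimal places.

A symmetric 90% interval runs μ ± z·σ with z = 1.645.
Half-width = 22.5, so σ = 22.5/1.645 = 13.68.
μ is the stated best guess, -51.60.

μ = -51.60, σ = 13.68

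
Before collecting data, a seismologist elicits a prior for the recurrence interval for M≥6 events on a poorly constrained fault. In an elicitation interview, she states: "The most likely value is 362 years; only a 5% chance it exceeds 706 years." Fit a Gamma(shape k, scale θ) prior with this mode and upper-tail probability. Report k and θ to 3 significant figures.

k ≈ 7.22, θ ≈ 58.2

Gamma(k,θ) with k>1 has mode (k−1)θ, so θ = 362/(k−1).
Need P(X < 706) = 0.95 with θ tied to k this way. Start at k = 2, θ = 362: P(X<706) ≈ 0.580.
Too low — raise k to concentrate. Iterating converges to k ≈ 7.22.
Then θ = 362/(7.22−1) ≈ 58.2.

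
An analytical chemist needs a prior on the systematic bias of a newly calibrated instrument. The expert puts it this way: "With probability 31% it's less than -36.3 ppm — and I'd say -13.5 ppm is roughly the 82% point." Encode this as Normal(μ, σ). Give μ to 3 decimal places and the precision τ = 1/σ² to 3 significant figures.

μ = -28.289, τ = 0.00383

The p-quantile of Normal(μ,σ) is μ + z_p·σ, with z_{0.31} = -0.4959 and z_{0.82} = 0.9154.
Eliminate σ: μ = (z₂·x₁ − z₁·x₂)/(z₂ − z₁) = (0.9154·-36.3 − (-0.4959)·-13.5)/1.411 = -28.289.
Then σ = (x₂ − x₁)/(z₂ − z₁) = (-13.5 − -36.3)/1.411 = 16.156.
Precision τ = 1/σ² = 1/16.16² = 0.00383.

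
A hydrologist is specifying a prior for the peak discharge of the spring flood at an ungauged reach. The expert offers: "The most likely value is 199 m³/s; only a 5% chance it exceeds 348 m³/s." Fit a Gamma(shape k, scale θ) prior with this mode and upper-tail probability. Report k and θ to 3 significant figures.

Gamma(k,θ) with k>1 has mode (k−1)θ, so θ = 199/(k−1).
Need P(X < 348) = 0.95 with θ tied to k this way. Start at k = 2, θ = 199: P(X<348) ≈ 0.522.
Too low — raise k to concentrate. Iterating converges to k ≈ 9.93.
Then θ = 199/(9.93−1) ≈ 22.3.

k ≈ 9.93, θ ≈ 22.3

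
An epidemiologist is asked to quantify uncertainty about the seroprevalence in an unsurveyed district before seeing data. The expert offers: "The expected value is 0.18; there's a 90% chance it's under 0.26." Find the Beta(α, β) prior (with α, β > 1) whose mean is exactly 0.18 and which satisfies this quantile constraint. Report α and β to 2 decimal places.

With mean 0.18 fixed, write α = 0.18s, β = 0.82s where s = α+β.
Need P(θ < 0.26) = 0.9 under Beta(0.18s, 0.82s). Normal approximation: (q−m)/√(m(1−m)/s) ≈ z_{0.9} = 1.28, so s ≈ 0.18·0.82·(1.28)²/(0.26−0.18)² = 37.9.
At s = 37.9: P(θ<0.26) ≈ 0.894. Adjusting to match 0.9 gives s ≈ 40.26.
So α = 0.18·40.26 ≈ 7.25, β = 0.82·40.26 ≈ 33.01.

α ≈ 7.25, β ≈ 33.01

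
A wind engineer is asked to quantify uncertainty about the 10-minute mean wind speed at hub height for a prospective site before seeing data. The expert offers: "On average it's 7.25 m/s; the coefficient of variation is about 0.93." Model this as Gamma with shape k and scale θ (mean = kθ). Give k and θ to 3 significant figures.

For Gamma(k, scale θ): mean = kθ, variance = kθ², so CV = 1/√k.
CV = 0.93, hence k = 1/CV² = 1.16.
Then θ = mean/k = 7.25/1.16 = 6.27.

k ≈ 1.16, θ ≈ 6.27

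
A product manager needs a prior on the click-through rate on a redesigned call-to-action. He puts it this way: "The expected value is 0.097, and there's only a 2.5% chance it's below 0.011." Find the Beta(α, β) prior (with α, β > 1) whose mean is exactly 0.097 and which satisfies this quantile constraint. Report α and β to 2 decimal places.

α ≈ 1.84, β ≈ 17.11

With mean 0.097 fixed, write α = 0.097s, β = 0.903s where s = α+β.
Need P(θ < 0.011) = 0.025 under Beta(0.097s, 0.903s). Normal approximation: (q−m)/√(m(1−m)/s) ≈ z_{0.025} = -1.96, so s ≈ 0.097·0.903·(-1.96)²/(0.011−0.097)² = 45.5.
At s = 45.5: P(θ<0.011) ≈ 0.001. Adjusting to match 0.025 gives s ≈ 18.95.
So α = 0.097·18.95 ≈ 1.84, β = 0.903·18.95 ≈ 17.11.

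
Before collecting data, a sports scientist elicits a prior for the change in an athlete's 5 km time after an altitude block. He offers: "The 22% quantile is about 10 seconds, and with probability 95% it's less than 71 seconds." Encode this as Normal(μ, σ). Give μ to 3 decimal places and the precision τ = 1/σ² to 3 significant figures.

For Normal(μ,σ), the p-quantile is μ + z_p·σ. Here z_{0.22} = -0.7722, z_{0.95} = 1.645.
So 10 = μ − 0.7722σ and 71 = μ + 1.645σ.
Subtracting: σ = (71 − 10)/(1.645 − (-0.7722)) = 25.237.
Then μ = 10 − (-0.7722)·25.237 = 29.488.
Precision τ = 1/σ² = 1/25.24² = 0.00157.

μ = 29.488, τ = 0.00157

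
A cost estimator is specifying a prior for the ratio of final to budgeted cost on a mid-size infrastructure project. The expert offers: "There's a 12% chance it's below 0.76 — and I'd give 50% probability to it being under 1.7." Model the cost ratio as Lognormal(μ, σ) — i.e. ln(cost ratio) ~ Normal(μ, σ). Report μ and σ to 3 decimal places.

μ ≈ 0.531, σ ≈ 0.685

If T ~ Lognormal(μ,σ) then ln T ~ Normal(μ,σ), so the p-quantile of ln T is μ + z_p·σ.
ln(0.76) = -0.2744 and ln(1.7) = 0.5306; z_{0.12} = -1.175, z_{0.5} = 0.
σ = (0.5306 − -0.2744)/(0 − (-1.175)) = 0.685.
μ = -0.2744 − (-1.175)·0.685 = 0.531.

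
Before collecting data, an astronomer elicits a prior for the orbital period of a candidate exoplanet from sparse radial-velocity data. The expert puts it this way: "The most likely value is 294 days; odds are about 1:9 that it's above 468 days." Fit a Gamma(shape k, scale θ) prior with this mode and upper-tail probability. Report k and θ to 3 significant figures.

k ≈ 9.69, θ ≈ 33.8

Gamma(k,θ) with k>1 has mode (k−1)θ, so θ = 294/(k−1).
Need P(X < 468) = 0.9 with θ tied to k this way. Start at k = 2, θ = 294: P(X<468) ≈ 0.472.
Too low — raise k to concentrate. Iterating converges to k ≈ 9.69.
Then θ = 294/(9.69−1) ≈ 33.8.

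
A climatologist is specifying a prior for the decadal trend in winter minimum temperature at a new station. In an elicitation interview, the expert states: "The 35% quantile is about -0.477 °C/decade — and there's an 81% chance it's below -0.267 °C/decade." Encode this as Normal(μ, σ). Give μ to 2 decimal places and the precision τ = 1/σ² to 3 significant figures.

The p-quantile of Normal(μ,σ) is μ + z_p·σ, with z_{0.35} = -0.3853 and z_{0.81} = 0.8779.
Eliminate σ: μ = (z₂·x₁ − z₁·x₂)/(z₂ − z₁) = (0.8779·-0.477 − (-0.3853)·-0.267)/1.263 = -0.41.
Then σ = (x₂ − x₁)/(z₂ − z₁) = (-0.267 − -0.477)/1.263 = 0.17.
Precision τ = 1/σ² = 1/0.1662² = 36.2.

μ = -0.41, τ = 36.2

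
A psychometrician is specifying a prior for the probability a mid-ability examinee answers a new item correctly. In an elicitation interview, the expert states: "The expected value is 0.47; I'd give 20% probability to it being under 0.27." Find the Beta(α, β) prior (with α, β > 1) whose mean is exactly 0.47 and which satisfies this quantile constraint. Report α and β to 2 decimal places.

With mean 0.47 fixed, write α = 0.47s, β = 0.53s where s = α+β.
Need P(θ < 0.27) = 0.2 under Beta(0.47s, 0.53s). Normal approximation: (q−m)/√(m(1−m)/s) ≈ z_{0.2} = -0.842, so s ≈ 0.47·0.53·(-0.842)²/(0.27−0.47)² = 4.4.
At s = 4.4: P(θ<0.27) ≈ 0.204. Adjusting to match 0.2 gives s ≈ 4.54.
So α = 0.47·4.54 ≈ 2.13, β = 0.53·4.54 ≈ 2.41.

α ≈ 2.13, β ≈ 2.41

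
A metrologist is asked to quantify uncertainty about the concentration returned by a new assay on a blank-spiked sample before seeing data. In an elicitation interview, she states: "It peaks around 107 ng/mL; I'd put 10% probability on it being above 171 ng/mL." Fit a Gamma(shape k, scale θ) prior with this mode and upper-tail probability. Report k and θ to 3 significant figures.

Gamma(k,θ) with k>1 has mode (k−1)θ, so θ = 107/(k−1).
Need P(X < 171) = 0.9 with θ tied to k this way. Start at k = 2, θ = 107: P(X<171) ≈ 0.474.
Too low — raise k to concentrate. Iterating converges to k ≈ 9.55.
Then θ = 107/(9.55−1) ≈ 12.5.

k ≈ 9.55, θ ≈ 12.5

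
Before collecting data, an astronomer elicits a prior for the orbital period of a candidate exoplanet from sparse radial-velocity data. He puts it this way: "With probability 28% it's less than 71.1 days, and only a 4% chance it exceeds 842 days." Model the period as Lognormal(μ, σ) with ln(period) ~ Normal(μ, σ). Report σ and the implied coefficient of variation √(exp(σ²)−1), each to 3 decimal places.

If T ~ Lognormal(μ,σ) then ln T ~ Normal(μ,σ), so the p-quantile of ln T is μ + z_p·σ.
ln(71.1) = 4.264 and ln(842) = 6.736; z_{0.28} = -0.5828, z_{0.96} = 1.751.
σ = (6.736 − 4.264)/(1.751 − (-0.5828)) = 1.059.
μ = 4.264 − (-0.5828)·1.059 = 4.881.
CV = √(exp(σ²)−1) = √(exp(1.1219)−1) = 1.439.

σ ≈ 1.059, CV ≈ 1.439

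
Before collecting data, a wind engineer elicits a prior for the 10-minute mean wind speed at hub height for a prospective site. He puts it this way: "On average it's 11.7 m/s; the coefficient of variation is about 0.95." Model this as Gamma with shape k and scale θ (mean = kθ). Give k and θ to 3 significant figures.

k ≈ 1.11, θ ≈ 10.6

For Gamma(k, scale θ): mean = kθ, variance = kθ², so CV = 1/√k.
CV = 0.95, hence k = 1/CV² = 1.11.
Then θ = mean/k = 11.7/1.11 = 10.6.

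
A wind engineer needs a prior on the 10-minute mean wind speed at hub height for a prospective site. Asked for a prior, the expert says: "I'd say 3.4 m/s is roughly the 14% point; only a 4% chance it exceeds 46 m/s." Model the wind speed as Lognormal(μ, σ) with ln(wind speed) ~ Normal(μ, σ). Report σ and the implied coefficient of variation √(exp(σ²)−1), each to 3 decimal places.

If T ~ Lognormal(μ,σ) then ln T ~ Normal(μ,σ), so the p-quantile of ln T is μ + z_p·σ.
ln(3.4) = 1.224 and ln(46) = 3.829; z_{0.14} = -1.08, z_{0.96} = 1.751.
σ = (3.829 − 1.224)/(1.751 − (-1.08)) = 0.920.
μ = 1.224 − (-1.08)·0.920 = 2.218.
CV = √(exp(σ²)−1) = √(exp(0.8466)−1) = 1.154.

σ ≈ 0.920, CV ≈ 1.154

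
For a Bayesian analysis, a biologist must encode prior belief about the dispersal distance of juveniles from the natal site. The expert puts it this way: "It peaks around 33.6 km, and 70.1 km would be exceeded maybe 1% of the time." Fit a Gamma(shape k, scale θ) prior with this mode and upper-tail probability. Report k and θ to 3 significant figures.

k ≈ 10, θ ≈ 3.73

Gamma(k,θ) with k>1 has mode (k−1)θ, so θ = 33.6/(k−1).
Need P(X < 70.1) = 0.99 with θ tied to k this way. Start at k = 2, θ = 33.6: P(X<70.1) ≈ 0.617.
Too low — raise k to concentrate. Iterating converges to k ≈ 10.
Then θ = 33.6/(10−1) ≈ 3.73.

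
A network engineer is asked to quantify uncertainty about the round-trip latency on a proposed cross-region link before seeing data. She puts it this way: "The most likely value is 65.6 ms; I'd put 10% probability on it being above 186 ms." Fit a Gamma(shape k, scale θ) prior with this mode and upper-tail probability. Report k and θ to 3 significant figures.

k ≈ 2.76, θ ≈ 37.3

Gamma(k,θ) with k>1 has mode (k−1)θ, so θ = 65.6/(k−1).
Need P(X < 186) = 0.9 with θ tied to k this way. Start at k = 2, θ = 65.6: P(X<186) ≈ 0.775.
Too low — raise k to concentrate. Iterating converges to k ≈ 2.76.
Then θ = 65.6/(2.76−1) ≈ 37.3.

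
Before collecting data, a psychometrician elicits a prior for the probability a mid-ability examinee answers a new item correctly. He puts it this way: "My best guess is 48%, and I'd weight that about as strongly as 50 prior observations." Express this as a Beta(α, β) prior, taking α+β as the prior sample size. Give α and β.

Under the effective-sample-size interpretation, Beta(α, β) has prior mean α/(α+β) and prior sample size α+β.
So α+β = 50 and α/(α+β) = 0.48, giving α = 0.48·50 = 24 and β = 50 − 24 = 26.

α = 24, β = 26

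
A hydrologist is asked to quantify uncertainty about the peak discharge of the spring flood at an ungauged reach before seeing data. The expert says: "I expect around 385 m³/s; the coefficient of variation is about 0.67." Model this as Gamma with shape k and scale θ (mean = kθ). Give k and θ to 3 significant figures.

k ≈ 2.23, θ ≈ 173

For Gamma(k, scale θ): mean = kθ, variance = kθ², so CV = 1/√k.
CV = 0.67, hence k = 1/CV² = 2.23.
Then θ = mean/k = 385/2.23 = 173.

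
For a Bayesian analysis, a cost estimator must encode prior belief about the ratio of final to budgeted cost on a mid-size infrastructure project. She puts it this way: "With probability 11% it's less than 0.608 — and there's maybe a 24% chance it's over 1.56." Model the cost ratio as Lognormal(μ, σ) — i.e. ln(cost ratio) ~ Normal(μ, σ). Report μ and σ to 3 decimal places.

μ ≈ 0.100, σ ≈ 0.488

If T ~ Lognormal(μ,σ) then ln T ~ Normal(μ,σ), so the p-quantile of ln T is μ + z_p·σ.
ln(0.608) = -0.4976 and ln(1.56) = 0.4447; z_{0.11} = -1.227, z_{0.76} = 0.7063.
σ = (0.4447 − -0.4976)/(0.7063 − (-1.227)) = 0.488.
μ = -0.4976 − (-1.227)·0.488 = 0.100.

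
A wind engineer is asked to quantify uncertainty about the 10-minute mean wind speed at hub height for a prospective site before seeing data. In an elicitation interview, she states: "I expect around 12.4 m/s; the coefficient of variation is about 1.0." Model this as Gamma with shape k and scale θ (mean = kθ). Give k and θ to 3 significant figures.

For Gamma(k, scale θ): mean = kθ, variance = kθ², so CV = 1/√k.
CV = 1.0, hence k = 1/CV² = 1.
Then θ = mean/k = 12.4/1 = 12.4.

k ≈ 1, θ ≈ 12.4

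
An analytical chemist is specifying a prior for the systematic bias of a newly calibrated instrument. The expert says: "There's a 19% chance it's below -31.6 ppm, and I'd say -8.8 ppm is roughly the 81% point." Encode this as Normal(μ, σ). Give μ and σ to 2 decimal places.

μ = -20.20, σ = 12.99

For Normal(μ,σ), the p-quantile is μ + z_p·σ. Here z_{0.19} = -0.8779, z_{0.81} = 0.8779.
So -31.6 = μ − 0.8779σ and -8.8 = μ + 0.8779σ.
Subtracting: σ = (-8.8 − -31.6)/(0.8779 − (-0.8779)) = 12.99.
Then μ = -31.6 − (-0.8779)·12.99 = -20.20.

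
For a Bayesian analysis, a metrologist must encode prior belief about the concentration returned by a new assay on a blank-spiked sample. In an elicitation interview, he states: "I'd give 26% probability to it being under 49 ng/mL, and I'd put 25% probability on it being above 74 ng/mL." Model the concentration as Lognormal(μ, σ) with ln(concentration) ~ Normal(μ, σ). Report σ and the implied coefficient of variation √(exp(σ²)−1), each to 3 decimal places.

If T ~ Lognormal(μ,σ) then ln T ~ Normal(μ,σ), so the p-quantile of ln T is μ + z_p·σ.
ln(49) = 3.892 and ln(74) = 4.304; z_{0.26} = -0.6433, z_{0.75} = 0.6745.
σ = (4.304 − 3.892)/(0.6745 − (-0.6433)) = 0.313.
μ = 3.892 − (-0.6433)·0.313 = 4.093.
CV = √(exp(σ²)−1) = √(exp(0.0979)−1) = 0.321.

σ ≈ 0.313, CV ≈ 0.321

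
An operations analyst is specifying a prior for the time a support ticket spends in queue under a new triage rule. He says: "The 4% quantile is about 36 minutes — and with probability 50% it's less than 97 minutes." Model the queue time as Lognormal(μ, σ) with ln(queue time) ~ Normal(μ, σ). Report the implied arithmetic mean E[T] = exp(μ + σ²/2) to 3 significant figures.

If T ~ Lognormal(μ,σ) then ln T ~ Normal(μ,σ), so the p-quantile of ln T is μ + z_p·σ.
ln(36) = 3.584 and ln(97) = 4.575; z_{0.04} = -1.751, z_{0.5} = 0.
σ = (4.575 − 3.584)/(0 − (-1.751)) = 0.566.
μ = 3.584 − (-1.751)·0.566 = 4.575.
E[T] = exp(μ + σ²/2) = exp(4.575 + 0.1603) = 114 minutes.

E[T] ≈ 114 minutes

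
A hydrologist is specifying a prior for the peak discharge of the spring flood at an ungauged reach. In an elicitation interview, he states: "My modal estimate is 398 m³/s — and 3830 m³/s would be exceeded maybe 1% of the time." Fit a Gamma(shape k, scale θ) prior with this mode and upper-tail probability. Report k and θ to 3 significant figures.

k ≈ 1.61, θ ≈ 649

Gamma(k,θ) with k>1 has mode (k−1)θ, so θ = 398/(k−1).
Need P(X < 3830) = 0.99 with θ tied to k this way. Start at k = 2, θ = 398: P(X<3830) ≈ 0.999.
Too high — lower k to spread out. Iterating converges to k ≈ 1.61.
Then θ = 398/(1.61−1) ≈ 649.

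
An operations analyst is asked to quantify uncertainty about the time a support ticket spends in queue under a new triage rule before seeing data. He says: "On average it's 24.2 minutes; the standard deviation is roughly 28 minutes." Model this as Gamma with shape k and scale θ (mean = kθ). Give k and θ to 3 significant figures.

k ≈ 0.747, θ ≈ 32.4

For Gamma(k, scale θ): mean = kθ, variance = kθ², so CV = 1/√k.
CV = SD/mean = 28/24.2 = 1.157, hence k = 1/CV² = 0.747.
Then θ = mean/k = 24.2/0.747 = 32.4.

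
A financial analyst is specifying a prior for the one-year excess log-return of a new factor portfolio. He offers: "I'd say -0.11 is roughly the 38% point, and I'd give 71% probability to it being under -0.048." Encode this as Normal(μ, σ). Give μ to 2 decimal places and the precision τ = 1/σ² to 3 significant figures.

μ = -0.09, τ = 192

For Normal(μ,σ), the p-quantile is μ + z_p·σ. Here z_{0.38} = -0.3055, z_{0.71} = 0.5534.
So -0.11 = μ − 0.3055σ and -0.048 = μ + 0.5534σ.
Subtracting: σ = (-0.048 − -0.11)/(0.5534 − (-0.3055)) = 0.07.
Then μ = -0.11 − (-0.3055)·0.07 = -0.09.
Precision τ = 1/σ² = 1/0.07219² = 192.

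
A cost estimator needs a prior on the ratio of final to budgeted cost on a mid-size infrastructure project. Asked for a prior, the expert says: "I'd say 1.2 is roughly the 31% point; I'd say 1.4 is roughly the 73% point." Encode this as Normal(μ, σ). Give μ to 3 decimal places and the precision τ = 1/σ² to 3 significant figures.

μ = 1.289, τ = 30.7

The p-quantile of Normal(μ,σ) is μ + z_p·σ, with z_{0.31} = -0.4959 and z_{0.73} = 0.6128.
Eliminate σ: μ = (z₂·x₁ − z₁·x₂)/(z₂ − z₁) = (0.6128·1.2 − (-0.4959)·1.4)/1.109 = 1.289.
Then σ = (x₂ − x₁)/(z₂ − z₁) = (1.4 − 1.2)/1.109 = 0.180.
Precision τ = 1/σ² = 1/0.1804² = 30.7.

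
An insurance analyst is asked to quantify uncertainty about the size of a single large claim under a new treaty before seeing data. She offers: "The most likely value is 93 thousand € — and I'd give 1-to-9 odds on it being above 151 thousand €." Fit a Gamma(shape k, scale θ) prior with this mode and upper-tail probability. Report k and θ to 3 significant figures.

Gamma(k,θ) with k>1 has mode (k−1)θ, so θ = 93/(k−1).
Need P(X < 151) = 0.9 with θ tied to k this way. Start at k = 2, θ = 93: P(X<151) ≈ 0.483.
Too low — raise k to concentrate. Iterating converges to k ≈ 9.01.
Then θ = 93/(9.01−1) ≈ 11.6.

k ≈ 9.01, θ ≈ 11.6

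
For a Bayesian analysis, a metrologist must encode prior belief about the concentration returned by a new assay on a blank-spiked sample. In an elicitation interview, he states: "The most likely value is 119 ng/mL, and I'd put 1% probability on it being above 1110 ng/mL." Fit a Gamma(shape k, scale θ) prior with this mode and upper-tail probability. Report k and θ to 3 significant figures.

k ≈ 1.64, θ ≈ 187

Gamma(k,θ) with k>1 has mode (k−1)θ, so θ = 119/(k−1).
Need P(X < 1110) = 0.99 with θ tied to k this way. Start at k = 2, θ = 119: P(X<1110) ≈ 0.999.
Too high — lower k to spread out. Iterating converges to k ≈ 1.64.
Then θ = 119/(1.64−1) ≈ 187.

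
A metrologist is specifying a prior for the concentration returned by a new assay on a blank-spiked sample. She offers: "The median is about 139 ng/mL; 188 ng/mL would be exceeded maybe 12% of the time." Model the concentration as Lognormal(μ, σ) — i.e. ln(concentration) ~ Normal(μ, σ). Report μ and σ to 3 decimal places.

μ ≈ 4.934, σ ≈ 0.257

If T ~ Lognormal(μ,σ) then ln T ~ Normal(μ,σ), so the p-quantile of ln T is μ + z_p·σ.
ln(139) = 4.934 and ln(188) = 5.236; z_{0.5} = 0, z_{0.88} = 1.175.
σ = (5.236 − 4.934)/(1.175 − (0)) = 0.257.
μ = 4.934 − (0)·0.257 = 4.934.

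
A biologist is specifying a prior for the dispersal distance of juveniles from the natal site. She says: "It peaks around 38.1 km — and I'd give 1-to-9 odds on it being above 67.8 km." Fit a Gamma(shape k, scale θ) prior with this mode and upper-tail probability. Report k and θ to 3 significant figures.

Gamma(k,θ) with k>1 has mode (k−1)θ, so θ = 38.1/(k−1).
Need P(X < 67.8) = 0.9 with θ tied to k this way. Start at k = 2, θ = 38.1: P(X<67.8) ≈ 0.531.
Too low — raise k to concentrate. Iterating converges to k ≈ 6.73.
Then θ = 38.1/(6.73−1) ≈ 6.65.

k ≈ 6.73, θ ≈ 6.65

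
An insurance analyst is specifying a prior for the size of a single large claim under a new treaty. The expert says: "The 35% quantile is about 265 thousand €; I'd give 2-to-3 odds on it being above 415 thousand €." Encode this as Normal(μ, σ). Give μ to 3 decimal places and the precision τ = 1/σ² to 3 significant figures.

For Normal(μ,σ), the p-quantile is μ + z_p·σ. Here z_{0.35} = -0.3853, z_{0.6} = 0.2533.
So 265 = μ − 0.3853σ and 415 = μ + 0.2533σ.
Subtracting: σ = (415 − 265)/(0.2533 − (-0.3853)) = 234.864.
Then μ = 265 − (-0.3853)·234.864 = 355.498.
Precision τ = 1/σ² = 1/234.9² = 1.81e-05.

μ = 355.498, τ = 1.81e-05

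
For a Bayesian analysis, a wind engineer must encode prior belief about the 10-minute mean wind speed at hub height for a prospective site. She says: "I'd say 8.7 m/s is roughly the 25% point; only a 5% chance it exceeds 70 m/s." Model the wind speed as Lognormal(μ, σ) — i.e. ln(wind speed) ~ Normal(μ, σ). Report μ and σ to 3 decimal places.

If T ~ Lognormal(μ,σ) then ln T ~ Normal(μ,σ), so the p-quantile of ln T is μ + z_p·σ.
ln(8.7) = 2.163 and ln(70) = 4.248; z_{0.25} = -0.6745, z_{0.95} = 1.645.
σ = (4.248 − 2.163)/(1.645 − (-0.6745)) = 0.899.
μ = 2.163 − (-0.6745)·0.899 = 2.770.

μ ≈ 2.770, σ ≈ 0.899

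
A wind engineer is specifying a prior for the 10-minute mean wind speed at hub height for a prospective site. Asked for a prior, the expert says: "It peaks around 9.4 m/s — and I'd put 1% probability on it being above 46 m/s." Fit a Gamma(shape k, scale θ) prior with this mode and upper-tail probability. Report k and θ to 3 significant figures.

Gamma(k,θ) with k>1 has mode (k−1)θ, so θ = 9.4/(k−1).
Need P(X < 46) = 0.99 with θ tied to k this way. Start at k = 2, θ = 9.4: P(X<46) ≈ 0.956.
Too low — raise k to concentrate. Iterating converges to k ≈ 2.56.
Then θ = 9.4/(2.56−1) ≈ 6.01.

k ≈ 2.56, θ ≈ 6.01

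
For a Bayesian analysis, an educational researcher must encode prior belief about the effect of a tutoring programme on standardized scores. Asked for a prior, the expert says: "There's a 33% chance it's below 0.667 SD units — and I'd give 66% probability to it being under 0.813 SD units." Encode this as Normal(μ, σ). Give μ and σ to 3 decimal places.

The p-quantile of Normal(μ,σ) is μ + z_p·σ, with z_{0.33} = -0.4399 and z_{0.66} = 0.4125.
Eliminate σ: μ = (z₂·x₁ − z₁·x₂)/(z₂ − z₁) = (0.4125·0.667 − (-0.4399)·0.813)/0.8524 = 0.742.
Then σ = (x₂ − x₁)/(z₂ − z₁) = (0.813 − 0.667)/0.8524 = 0.171.

μ = 0.742, σ = 0.171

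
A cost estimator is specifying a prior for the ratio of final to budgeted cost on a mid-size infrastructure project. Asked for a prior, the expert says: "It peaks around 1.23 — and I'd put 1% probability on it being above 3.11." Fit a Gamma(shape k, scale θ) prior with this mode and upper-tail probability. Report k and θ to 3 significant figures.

Gamma(k,θ) with k>1 has mode (k−1)θ, so θ = 1.23/(k−1).
Need P(X < 3.11) = 0.99 with θ tied to k this way. Start at k = 2, θ = 1.23: P(X<3.11) ≈ 0.718.
Too low — raise k to concentrate. Iterating converges to k ≈ 6.44.
Then θ = 1.23/(6.44−1) ≈ 0.226.

k ≈ 6.44, θ ≈ 0.226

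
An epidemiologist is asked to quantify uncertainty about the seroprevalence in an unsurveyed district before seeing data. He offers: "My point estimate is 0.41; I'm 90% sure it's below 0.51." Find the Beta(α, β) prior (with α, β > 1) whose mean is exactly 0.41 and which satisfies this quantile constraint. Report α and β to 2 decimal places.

With mean 0.41 fixed, write α = 0.41s, β = 0.59s where s = α+β.
Need P(θ < 0.51) = 0.9 under Beta(0.41s, 0.59s). Normal approximation: (q−m)/√(m(1−m)/s) ≈ z_{0.9} = 1.28, so s ≈ 0.41·0.59·(1.28)²/(0.51−0.41)² = 39.7.
At s = 39.7: P(θ<0.51) ≈ 0.899. Adjusting to match 0.9 gives s ≈ 40.16.
So α = 0.41·40.16 ≈ 16.47, β = 0.59·40.16 ≈ 23.69.

α ≈ 16.47, β ≈ 23.69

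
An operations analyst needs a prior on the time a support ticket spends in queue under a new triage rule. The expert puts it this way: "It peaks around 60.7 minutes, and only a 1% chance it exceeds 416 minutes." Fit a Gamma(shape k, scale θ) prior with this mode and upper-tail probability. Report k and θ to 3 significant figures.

k ≈ 1.96, θ ≈ 63.4

Gamma(k,θ) with k>1 has mode (k−1)θ, so θ = 60.7/(k−1).
Need P(X < 416) = 0.99 with θ tied to k this way. Start at k = 2, θ = 60.7: P(X<416) ≈ 0.992.
Too high — lower k to spread out. Iterating converges to k ≈ 1.96.
Then θ = 60.7/(1.96−1) ≈ 63.4.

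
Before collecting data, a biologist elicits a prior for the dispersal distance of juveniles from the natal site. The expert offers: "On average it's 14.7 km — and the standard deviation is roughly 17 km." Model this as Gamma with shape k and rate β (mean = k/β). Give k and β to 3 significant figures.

k ≈ 0.748, β ≈ 0.0509

For Gamma(k, rate β): mean = k/β, variance = k/β², so CV = 1/√k.
CV = SD/mean = 17/14.7 = 1.156, hence k = 1/CV² = 0.748.
Then β = k/mean = 0.748/14.7 = 0.0509.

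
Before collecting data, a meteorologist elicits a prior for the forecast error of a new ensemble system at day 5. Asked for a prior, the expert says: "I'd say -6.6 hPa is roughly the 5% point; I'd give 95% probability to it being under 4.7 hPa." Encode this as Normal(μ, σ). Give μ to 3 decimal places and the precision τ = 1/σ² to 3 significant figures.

μ = -0.950, τ = 0.0848

The p-quantile of Normal(μ,σ) is μ + z_p·σ, with z_{0.05} = -1.645 and z_{0.95} = 1.645.
Eliminate σ: μ = (z₂·x₁ − z₁·x₂)/(z₂ − z₁) = (1.645·-6.6 − (-1.645)·4.7)/3.29 = -0.950.
Then σ = (x₂ − x₁)/(z₂ − z₁) = (4.7 − -6.6)/3.29 = 3.435.
Precision τ = 1/σ² = 1/3.435² = 0.0848.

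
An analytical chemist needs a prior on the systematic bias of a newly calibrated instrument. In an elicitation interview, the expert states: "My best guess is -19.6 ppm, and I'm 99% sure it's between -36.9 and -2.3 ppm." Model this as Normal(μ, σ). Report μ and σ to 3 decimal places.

A symmetric 99% interval runs μ ± z·σ with z = 2.576.
Half-width = 17.3, so σ = 17.3/2.576 = 6.716.
μ is the stated best guess, -19.600.

μ = -19.600, σ = 6.716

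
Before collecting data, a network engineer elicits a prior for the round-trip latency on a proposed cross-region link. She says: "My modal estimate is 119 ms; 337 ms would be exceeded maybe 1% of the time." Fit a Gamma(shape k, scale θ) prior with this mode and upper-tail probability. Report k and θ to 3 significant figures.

k ≈ 5.21, θ ≈ 28.3

Gamma(k,θ) with k>1 has mode (k−1)θ, so θ = 119/(k−1).
Need P(X < 337) = 0.99 with θ tied to k this way. Start at k = 2, θ = 119: P(X<337) ≈ 0.774.
Too low — raise k to concentrate. Iterating converges to k ≈ 5.21.
Then θ = 119/(5.21−1) ≈ 28.3.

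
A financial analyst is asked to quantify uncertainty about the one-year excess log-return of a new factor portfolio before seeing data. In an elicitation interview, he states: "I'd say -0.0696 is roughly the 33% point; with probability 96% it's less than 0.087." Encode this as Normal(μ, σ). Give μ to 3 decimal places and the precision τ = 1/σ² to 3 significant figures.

μ = -0.038, τ = 196

For Normal(μ,σ), the p-quantile is μ + z_p·σ. Here z_{0.33} = -0.4399, z_{0.96} = 1.751.
So -0.0696 = μ − 0.4399σ and 0.087 = μ + 1.751σ.
Subtracting: σ = (0.087 − -0.0696)/(1.751 − (-0.4399)) = 0.071.
Then μ = -0.0696 − (-0.4399)·0.071 = -0.038.
Precision τ = 1/σ² = 1/0.07149² = 196.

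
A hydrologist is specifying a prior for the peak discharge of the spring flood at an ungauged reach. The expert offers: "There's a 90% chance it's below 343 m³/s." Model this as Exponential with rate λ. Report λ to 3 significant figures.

P(T < 343.0) = 1 − e^(−λ·343.0) = 0.9, so λ = −ln(1−0.9)/343.0 = −ln(0.1)/343.0 = 0.00671.

λ ≈ 0.00671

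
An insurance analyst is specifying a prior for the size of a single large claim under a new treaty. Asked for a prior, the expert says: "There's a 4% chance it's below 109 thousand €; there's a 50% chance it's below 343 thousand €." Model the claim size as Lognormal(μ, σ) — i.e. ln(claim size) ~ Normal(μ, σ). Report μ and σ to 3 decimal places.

If T ~ Lognormal(μ,σ) then ln T ~ Normal(μ,σ), so the p-quantile of ln T is μ + z_p·σ.
ln(109) = 4.691 and ln(343) = 5.838; z_{0.04} = -1.751, z_{0.5} = 0.
σ = (5.838 − 4.691)/(0 − (-1.751)) = 0.655.
μ = 4.691 − (-1.751)·0.655 = 5.838.

μ ≈ 5.838, σ ≈ 0.655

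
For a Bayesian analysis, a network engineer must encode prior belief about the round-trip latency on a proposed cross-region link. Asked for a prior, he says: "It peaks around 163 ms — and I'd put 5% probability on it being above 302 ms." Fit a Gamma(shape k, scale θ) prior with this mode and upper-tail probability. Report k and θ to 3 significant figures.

Gamma(k,θ) with k>1 has mode (k−1)θ, so θ = 163/(k−1).
Need P(X < 302) = 0.95 with θ tied to k this way. Start at k = 2, θ = 163: P(X<302) ≈ 0.553.
Too low — raise k to concentrate. Iterating converges to k ≈ 8.32.
Then θ = 163/(8.32−1) ≈ 22.3.

k ≈ 8.32, θ ≈ 22.3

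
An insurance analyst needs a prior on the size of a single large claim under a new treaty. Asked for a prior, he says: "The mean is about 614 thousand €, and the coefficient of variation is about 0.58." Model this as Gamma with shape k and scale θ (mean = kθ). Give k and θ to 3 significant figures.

k ≈ 2.97, θ ≈ 207

For Gamma(k, scale θ): mean = kθ, variance = kθ², so CV = 1/√k.
CV = 0.58, hence k = 1/CV² = 2.97.
Then θ = mean/k = 614/2.97 = 207.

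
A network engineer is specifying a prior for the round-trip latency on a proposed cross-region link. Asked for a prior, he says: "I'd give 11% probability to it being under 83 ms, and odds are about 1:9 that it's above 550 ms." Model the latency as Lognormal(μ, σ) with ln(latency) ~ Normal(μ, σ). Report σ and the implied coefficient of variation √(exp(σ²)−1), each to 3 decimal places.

If T ~ Lognormal(μ,σ) then ln T ~ Normal(μ,σ), so the p-quantile of ln T is μ + z_p·σ.
ln(83) = 4.419 and ln(550) = 6.31; z_{0.11} = -1.227, z_{0.9} = 1.282.
σ = (6.31 − 4.419)/(1.282 − (-1.227)) = 0.754.
μ = 4.419 − (-1.227)·0.754 = 5.344.
CV = √(exp(σ²)−1) = √(exp(0.5685)−1) = 0.875.

σ ≈ 0.754, CV ≈ 0.875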